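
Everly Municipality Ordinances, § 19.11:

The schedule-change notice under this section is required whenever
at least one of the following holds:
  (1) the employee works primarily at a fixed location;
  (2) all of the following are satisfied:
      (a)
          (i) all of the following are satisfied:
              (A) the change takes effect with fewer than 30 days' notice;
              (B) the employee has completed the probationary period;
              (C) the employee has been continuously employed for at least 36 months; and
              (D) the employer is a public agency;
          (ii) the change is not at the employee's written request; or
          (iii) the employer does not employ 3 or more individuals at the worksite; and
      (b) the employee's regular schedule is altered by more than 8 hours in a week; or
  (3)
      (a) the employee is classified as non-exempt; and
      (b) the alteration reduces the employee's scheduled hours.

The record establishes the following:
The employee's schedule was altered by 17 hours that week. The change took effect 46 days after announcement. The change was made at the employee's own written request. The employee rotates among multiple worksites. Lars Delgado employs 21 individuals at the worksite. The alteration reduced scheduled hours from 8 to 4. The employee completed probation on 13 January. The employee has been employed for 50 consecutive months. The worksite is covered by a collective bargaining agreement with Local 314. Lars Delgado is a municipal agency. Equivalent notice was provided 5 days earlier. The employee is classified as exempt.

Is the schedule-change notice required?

No — not required.

(1) fixed location — not satisfied.
(A) < 30 days' notice — fails.
(B) past probation — holds.
(C) tenure ≥ 36 mo. — holds.
(D) public agency — satisfied.
So (i) is not satisfied (F AND T AND T AND T).
(ii) not employee-requested — not met.
(iii) not (≥ 3 at site) — not met.
(a): F OR F OR F → false.
(b) schedule shift > 8h — holds.
So (2) is not satisfied (F AND T).
(a) non-exempt — fails.
(b) hours reduced — satisfied.
(3): F AND T → false.
Overall: F OR F OR F → false.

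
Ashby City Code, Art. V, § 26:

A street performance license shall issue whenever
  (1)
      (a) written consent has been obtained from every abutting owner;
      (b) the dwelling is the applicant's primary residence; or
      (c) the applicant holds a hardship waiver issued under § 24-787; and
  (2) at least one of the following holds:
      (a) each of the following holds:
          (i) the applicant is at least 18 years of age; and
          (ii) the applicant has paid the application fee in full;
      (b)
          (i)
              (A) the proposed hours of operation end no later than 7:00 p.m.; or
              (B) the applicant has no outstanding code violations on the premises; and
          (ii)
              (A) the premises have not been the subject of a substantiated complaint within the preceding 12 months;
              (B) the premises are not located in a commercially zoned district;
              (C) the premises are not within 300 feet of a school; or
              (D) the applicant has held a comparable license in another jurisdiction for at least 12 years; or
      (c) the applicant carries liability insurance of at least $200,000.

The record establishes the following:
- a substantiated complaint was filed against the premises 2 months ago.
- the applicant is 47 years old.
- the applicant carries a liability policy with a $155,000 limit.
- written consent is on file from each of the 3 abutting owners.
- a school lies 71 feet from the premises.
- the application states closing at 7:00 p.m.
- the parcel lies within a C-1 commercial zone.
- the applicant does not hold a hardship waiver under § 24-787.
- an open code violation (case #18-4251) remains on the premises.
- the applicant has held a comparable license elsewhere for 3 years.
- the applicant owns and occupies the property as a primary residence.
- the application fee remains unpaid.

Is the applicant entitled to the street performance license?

(a) all abutters consent — met.
(b) primary residence — satisfied.
(c) hardship waiver — not satisfied.
So (1) is satisfied (T OR T OR F).
(i) age ≥ 18 — satisfied.
(ii) fee paid — not satisfied.
(a): T AND F → false.
(A) closes by 7 p.m. — met.
(B) no code violations — fails.
(i) = T OR F = true.
(A) no complaint in 12 mo. — not satisfied.
(B) not (commercially zoned) — fails.
(C) ≥300 ft from school — not met.
(D) prior license ≥ 12 yr — not met.
So (ii) is not satisfied (F OR F OR F OR F).
(b) = T AND F = false.
(c) insurance ≥ $200,000 — fails.
(2) = F OR F OR F = false.
So Overall is not satisfied (T AND F).

No — denied.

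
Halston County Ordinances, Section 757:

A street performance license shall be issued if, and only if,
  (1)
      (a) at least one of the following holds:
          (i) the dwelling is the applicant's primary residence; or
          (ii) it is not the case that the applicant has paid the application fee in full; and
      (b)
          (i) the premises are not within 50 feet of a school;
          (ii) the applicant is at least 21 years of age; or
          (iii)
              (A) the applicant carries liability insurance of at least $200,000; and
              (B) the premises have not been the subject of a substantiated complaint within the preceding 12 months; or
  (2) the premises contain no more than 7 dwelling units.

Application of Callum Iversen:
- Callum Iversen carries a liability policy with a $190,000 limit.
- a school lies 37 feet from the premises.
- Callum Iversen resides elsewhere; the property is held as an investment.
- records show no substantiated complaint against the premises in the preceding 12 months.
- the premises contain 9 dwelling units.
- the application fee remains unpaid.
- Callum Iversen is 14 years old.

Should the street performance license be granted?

No — denied.

(i) primary residence — not satisfied.
(ii) not (fee paid) — met.
(a) = F OR T = true.
(i) ≥50 ft from school — not satisfied.
(ii) age ≥ 21 — fails.
(A) insurance ≥ $200,000 — not met.
(B) no complaint in 12 mo. — satisfied.
So (iii) is not satisfied (F AND T).
(b) = F OR F OR F = false.
(1) = T AND F = false.
(2) ≤ 7 units — not satisfied.
Overall = F OR F = false.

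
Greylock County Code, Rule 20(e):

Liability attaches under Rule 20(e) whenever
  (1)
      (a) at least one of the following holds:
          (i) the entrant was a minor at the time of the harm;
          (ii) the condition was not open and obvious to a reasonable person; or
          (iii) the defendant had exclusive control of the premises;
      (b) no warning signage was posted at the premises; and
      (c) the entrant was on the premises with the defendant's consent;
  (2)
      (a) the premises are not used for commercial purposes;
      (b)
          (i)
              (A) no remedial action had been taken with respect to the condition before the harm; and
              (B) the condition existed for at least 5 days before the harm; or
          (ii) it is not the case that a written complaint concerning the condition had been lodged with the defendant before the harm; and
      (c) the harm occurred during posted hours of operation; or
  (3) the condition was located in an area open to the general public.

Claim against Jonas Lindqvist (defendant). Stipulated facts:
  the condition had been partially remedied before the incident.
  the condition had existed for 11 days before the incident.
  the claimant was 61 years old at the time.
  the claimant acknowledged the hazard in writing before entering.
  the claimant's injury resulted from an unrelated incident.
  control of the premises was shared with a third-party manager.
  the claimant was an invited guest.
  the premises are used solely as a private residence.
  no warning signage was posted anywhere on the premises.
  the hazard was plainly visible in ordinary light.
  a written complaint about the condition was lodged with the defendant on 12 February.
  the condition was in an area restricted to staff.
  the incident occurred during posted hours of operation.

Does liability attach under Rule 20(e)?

(i) entrant a minor — fails.
(ii) not open/obvious — not met.
(iii) exclusive control — not met.
(a) = F OR F OR F = false.
(b) no signage posted — met.
(c) consent to enter — holds.
So (1) is not satisfied (F AND T AND T).
(a) not (commercial use) — holds.
(A) no remedial action — not met.
(B) condition ≥5 days old — holds.
(i) = F AND T = false.
(ii) not (complaint lodged) — fails.
(b) = F OR F = false.
(c) during posted hours — holds.
So (2) is not satisfied (T AND F AND T).
(3) public area — not satisfied.
Overall = F OR F OR F = false.

No — not liable.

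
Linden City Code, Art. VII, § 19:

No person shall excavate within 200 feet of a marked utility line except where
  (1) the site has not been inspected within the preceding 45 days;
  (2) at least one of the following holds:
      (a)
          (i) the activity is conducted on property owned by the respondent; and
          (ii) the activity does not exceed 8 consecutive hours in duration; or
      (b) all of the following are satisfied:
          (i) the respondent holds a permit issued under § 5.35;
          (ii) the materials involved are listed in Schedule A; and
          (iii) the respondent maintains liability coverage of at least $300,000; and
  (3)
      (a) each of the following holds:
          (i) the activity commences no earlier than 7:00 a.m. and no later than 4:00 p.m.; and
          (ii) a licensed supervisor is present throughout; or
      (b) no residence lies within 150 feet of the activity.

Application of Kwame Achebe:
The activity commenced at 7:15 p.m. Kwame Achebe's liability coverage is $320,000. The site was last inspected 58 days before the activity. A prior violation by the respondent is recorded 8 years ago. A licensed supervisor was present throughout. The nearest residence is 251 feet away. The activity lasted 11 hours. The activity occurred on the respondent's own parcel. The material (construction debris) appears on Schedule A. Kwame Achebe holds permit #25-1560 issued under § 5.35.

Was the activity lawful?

(1) not (site inspected) — met.
(i) own property — satisfied.
(ii) ≤ 8 hrs duration — not met.
(a) = T AND F = false.
(i) holds permit — satisfied.
(ii) Schedule A material — holds.
(iii) coverage ≥ $300,000 — holds.
So (b) is satisfied (T AND T AND T).
(2): F OR T → true.
(i) start within hours — not met.
(ii) supervisor present — holds.
(a): F AND T → false.
(b) no residence in 150 ft — satisfied.
(3) = F OR T = true.
So Overall is satisfied (T AND T AND T).

Yes — lawful.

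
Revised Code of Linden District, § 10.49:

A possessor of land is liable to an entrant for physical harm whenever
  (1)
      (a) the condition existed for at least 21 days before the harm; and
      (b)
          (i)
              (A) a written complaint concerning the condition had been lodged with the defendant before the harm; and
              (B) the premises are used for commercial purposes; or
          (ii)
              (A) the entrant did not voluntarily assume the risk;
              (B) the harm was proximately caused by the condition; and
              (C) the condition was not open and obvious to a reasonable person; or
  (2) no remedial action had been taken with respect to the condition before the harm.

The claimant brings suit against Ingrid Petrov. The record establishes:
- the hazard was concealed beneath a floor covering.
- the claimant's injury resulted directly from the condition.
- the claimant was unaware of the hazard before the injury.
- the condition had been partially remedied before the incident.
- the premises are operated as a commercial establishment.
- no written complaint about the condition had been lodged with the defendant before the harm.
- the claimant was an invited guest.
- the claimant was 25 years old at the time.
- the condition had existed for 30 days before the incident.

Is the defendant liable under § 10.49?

(a) condition ≥21 days old — met.
(A) complaint lodged — not satisfied.
(B) commercial use — satisfied.
(i): F AND T → false.
(A) no assumed risk — satisfied.
(B) proximate cause — holds.
(C) not open/obvious — satisfied.
So (ii) is satisfied (T AND T AND T).
So (b) is satisfied (F OR T).
So (1) is satisfied (T AND T).
(2) no remedial action — not met.
Overall: T OR F → true.

Yes — liable.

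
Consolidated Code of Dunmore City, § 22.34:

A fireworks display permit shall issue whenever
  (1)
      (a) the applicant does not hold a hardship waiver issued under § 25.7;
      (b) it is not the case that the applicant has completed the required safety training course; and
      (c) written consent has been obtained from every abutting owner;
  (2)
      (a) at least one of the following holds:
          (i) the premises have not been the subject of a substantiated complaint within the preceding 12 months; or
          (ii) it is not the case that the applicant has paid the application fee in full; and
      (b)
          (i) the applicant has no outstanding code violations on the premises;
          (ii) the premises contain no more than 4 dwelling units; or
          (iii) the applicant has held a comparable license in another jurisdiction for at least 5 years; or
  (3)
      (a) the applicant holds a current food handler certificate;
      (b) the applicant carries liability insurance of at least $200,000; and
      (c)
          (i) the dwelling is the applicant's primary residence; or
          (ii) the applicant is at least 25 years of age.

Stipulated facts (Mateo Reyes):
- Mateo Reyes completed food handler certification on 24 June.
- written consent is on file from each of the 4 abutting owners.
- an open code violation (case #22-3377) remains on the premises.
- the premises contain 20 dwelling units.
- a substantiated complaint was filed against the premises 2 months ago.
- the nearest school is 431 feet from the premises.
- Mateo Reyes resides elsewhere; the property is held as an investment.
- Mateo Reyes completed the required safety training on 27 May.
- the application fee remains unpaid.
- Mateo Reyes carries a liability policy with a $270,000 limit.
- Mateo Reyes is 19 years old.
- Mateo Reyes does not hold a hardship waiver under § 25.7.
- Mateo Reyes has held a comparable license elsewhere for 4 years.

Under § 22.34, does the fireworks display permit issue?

(a) not (hardship waiver) — met.
(b) not (safety training) — not met.
(c) all abutters consent — holds.
(1): T AND F AND T → false.
(i) no complaint in 12 mo. — fails.
(ii) not (fee paid) — satisfied.
(a) = F OR T = true.
(i) no code violations — fails.
(ii) ≤ 4 units — not satisfied.
(iii) prior license ≥ 5 yr — not met.
(b) = F OR F OR F = false.
(2) = T AND F = false.
(a) food handler cert. — holds.
(b) insurance ≥ $200,000 — satisfied.
(i) primary residence — fails.
(ii) age ≥ 25 — not satisfied.
(c) = F OR F = false.
So (3) is not satisfied (T AND T AND F).
Overall = F OR F OR F = false.

No — denied.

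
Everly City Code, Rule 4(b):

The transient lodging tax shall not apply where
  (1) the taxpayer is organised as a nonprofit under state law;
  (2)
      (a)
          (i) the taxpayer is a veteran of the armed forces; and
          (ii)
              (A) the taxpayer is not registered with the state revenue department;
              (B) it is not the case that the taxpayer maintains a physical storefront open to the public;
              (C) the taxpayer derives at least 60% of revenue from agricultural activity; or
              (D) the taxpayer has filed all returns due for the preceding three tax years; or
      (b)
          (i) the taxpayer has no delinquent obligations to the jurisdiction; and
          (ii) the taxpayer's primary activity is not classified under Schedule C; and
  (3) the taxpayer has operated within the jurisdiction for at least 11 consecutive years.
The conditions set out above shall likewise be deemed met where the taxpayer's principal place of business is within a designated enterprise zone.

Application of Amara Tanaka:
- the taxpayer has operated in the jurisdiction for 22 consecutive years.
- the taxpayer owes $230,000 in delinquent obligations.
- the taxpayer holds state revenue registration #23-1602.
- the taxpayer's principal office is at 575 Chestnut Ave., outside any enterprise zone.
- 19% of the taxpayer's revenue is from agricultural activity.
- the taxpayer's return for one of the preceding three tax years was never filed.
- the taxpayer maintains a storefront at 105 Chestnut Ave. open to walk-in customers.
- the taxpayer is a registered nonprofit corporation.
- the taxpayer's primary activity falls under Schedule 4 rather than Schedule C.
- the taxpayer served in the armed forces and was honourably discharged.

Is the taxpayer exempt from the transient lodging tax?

(1) nonprofit — satisfied.
(i) veteran — satisfied.
(A) not (state-registered) — fails.
(B) not (has storefront) — fails.
(C) ≥60% agricultural — not satisfied.
(D) returns current — not satisfied.
So (ii) is not satisfied (F OR F OR F OR F).
So (a) is not satisfied (T AND F).
(i) no delinquency — not satisfied.
(ii) not (Schedule C activity) — holds.
(b): F AND T → false.
So (2) is not satisfied (F OR F).
(3) ≥ 11 yrs in jurisdiction — holds.
So Overall is not satisfied (T AND F AND T).
Exception (in enterprise zone) — not satisfied.
Result: main false OR exception false → false.

No — not exempt.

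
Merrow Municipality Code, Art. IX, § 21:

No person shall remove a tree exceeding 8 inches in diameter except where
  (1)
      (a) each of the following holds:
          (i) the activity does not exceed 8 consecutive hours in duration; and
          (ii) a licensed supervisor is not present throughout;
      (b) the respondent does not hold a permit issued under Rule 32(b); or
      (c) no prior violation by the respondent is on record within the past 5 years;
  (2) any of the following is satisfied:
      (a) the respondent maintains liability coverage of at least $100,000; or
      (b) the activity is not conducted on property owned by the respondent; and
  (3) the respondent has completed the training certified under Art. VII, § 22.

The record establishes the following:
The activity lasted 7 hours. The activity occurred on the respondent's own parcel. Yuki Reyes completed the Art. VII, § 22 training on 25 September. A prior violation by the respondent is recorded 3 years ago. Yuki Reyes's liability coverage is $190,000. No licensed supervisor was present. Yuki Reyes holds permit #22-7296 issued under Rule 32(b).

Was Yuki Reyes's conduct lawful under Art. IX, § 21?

(i) ≤ 8 hrs duration — holds.
(ii) not (supervisor present) — met.
So (a) is satisfied (T AND T).
(b) not (holds permit) — not met.
(c) no prior violation — not met.
(1) = T OR F OR F = true.
(a) coverage ≥ $100,000 — met.
(b) not (own property) — not satisfied.
So (2) is satisfied (T OR F).
(3) training certified — met.
Overall = T AND T AND T = true.

Yes — lawful.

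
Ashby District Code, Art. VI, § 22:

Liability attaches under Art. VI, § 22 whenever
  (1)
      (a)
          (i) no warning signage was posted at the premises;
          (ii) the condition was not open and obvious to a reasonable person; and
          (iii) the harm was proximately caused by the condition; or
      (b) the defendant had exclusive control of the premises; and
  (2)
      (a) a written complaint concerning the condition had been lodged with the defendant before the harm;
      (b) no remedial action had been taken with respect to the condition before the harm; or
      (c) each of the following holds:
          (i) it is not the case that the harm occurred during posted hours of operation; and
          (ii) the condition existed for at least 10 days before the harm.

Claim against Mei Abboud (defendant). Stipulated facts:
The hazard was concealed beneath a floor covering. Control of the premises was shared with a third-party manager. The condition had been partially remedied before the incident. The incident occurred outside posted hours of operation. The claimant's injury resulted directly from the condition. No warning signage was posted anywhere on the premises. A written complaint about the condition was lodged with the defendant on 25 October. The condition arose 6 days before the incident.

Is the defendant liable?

Yes — liable.

(i) no signage posted — satisfied.
(ii) not open/obvious — holds.
(iii) proximate cause — holds.
(a) = T AND T AND T = true.
(b) exclusive control — not met.
(1) = T OR F = true.
(a) complaint lodged — satisfied.
(b) no remedial action — fails.
(i) not (during posted hours) — met.
(ii) condition ≥10 days old — not met.
(c) = T AND F = false.
(2): T OR F OR F → true.
So Overall is satisfied (T AND T).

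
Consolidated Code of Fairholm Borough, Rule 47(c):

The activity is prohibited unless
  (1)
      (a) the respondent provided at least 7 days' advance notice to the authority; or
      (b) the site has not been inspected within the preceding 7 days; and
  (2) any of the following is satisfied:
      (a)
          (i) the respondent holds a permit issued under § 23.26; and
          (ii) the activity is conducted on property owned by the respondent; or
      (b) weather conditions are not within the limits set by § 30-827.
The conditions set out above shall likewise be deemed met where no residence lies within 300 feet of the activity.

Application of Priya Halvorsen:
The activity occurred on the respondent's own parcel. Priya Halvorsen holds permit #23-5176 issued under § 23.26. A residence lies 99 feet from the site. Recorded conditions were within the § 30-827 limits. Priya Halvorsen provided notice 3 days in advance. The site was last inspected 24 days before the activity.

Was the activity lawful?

Yes — lawful.

(a) ≥7 days' notice — fails.
(b) not (site inspected) — satisfied.
So (1) is satisfied (F OR T).
(i) holds permit — met.
(ii) own property — satisfied.
(a): T AND T → true.
(b) not (weather ok) — not met.
(2): T OR F → true.
So Overall is satisfied (T AND T).
Exception (no residence in 300 ft) — not satisfied.
Result: main true OR exception false → true.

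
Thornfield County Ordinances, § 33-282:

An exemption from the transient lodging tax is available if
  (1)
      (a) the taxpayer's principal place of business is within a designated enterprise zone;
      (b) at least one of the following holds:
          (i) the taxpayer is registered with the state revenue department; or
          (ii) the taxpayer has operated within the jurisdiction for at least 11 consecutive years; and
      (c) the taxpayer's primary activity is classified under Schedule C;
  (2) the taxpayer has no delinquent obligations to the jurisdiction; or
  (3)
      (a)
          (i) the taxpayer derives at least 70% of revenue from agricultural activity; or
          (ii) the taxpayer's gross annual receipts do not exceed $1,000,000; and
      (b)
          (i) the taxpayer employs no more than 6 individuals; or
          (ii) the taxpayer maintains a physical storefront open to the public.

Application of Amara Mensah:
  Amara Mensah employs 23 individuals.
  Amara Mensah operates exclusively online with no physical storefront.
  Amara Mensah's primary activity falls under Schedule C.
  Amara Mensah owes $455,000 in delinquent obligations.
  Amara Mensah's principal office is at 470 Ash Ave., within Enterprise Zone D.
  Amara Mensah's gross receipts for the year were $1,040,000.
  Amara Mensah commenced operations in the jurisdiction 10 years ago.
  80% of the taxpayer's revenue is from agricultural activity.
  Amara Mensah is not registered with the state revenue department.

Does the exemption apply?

No — not exempt.

(a) in enterprise zone — met.
(i) state-registered — not satisfied.
(ii) ≥ 11 yrs in jurisdiction — not met.
So (b) is not satisfied (F OR F).
(c) Schedule C activity — satisfied.
So (1) is not satisfied (T AND F AND T).
(2) no delinquency — fails.
(i) ≥70% agricultural — satisfied.
(ii) receipts ≤ $1,000,000 — fails.
(a) = T OR F = true.
(i) ≤ 6 employees — fails.
(ii) has storefront — fails.
(b): F OR F → false.
So (3) is not satisfied (T AND F).
Overall = F OR F OR F = false.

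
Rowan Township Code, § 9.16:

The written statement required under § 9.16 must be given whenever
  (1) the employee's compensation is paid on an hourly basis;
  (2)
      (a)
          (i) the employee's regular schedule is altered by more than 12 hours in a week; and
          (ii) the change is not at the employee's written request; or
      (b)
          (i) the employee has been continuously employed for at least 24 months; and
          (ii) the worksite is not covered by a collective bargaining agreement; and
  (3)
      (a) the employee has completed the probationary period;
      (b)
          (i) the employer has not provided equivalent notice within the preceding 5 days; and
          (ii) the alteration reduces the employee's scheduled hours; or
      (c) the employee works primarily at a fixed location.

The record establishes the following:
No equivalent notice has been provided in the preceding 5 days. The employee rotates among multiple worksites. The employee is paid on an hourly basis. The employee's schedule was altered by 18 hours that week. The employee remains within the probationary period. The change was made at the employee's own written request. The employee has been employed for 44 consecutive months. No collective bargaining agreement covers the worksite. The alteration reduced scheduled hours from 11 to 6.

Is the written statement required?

Yes — required.

(1) hourly-paid — met.
(i) schedule shift > 12h — satisfied.
(ii) not employee-requested — not met.
(a) = T AND F = false.
(i) tenure ≥ 24 mo. — satisfied.
(ii) no CBA — holds.
(b): T AND T → true.
So (2) is satisfied (F OR T).
(a) past probation — fails.
(i) no recent notice — satisfied.
(ii) hours reduced — satisfied.
So (b) is satisfied (T AND T).
(c) fixed location — fails.
So (3) is satisfied (F OR T OR F).
So Overall is satisfied (T AND T AND T).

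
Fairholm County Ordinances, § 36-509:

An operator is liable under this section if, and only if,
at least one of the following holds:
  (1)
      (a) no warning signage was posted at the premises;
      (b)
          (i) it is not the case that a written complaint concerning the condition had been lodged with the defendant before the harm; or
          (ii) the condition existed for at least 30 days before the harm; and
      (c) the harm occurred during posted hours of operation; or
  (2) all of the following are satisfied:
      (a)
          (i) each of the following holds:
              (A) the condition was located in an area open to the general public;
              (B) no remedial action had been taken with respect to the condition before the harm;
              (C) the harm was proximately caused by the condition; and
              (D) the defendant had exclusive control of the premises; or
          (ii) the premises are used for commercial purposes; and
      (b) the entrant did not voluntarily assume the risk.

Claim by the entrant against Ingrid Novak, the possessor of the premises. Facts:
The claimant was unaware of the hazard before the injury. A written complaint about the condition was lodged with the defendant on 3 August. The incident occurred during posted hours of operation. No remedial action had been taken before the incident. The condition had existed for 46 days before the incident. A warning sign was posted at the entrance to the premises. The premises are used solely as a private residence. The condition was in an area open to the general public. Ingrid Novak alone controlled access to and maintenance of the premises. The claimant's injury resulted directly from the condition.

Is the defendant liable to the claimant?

Yes — liable.

(a) no signage posted — not satisfied.
(i) not (complaint lodged) — fails.
(ii) condition ≥30 days old — satisfied.
So (b) is satisfied (F OR T).
(c) during posted hours — satisfied.
(1): F AND T AND T → false.
(A) public area — satisfied.
(B) no remedial action — holds.
(C) proximate cause — satisfied.
(D) exclusive control — met.
(i): T AND T AND T AND T → true.
(ii) commercial use — not met.
(a) = T OR F = true.
(b) no assumed risk — satisfied.
(2) = T AND T = true.
So Overall is satisfied (F OR T).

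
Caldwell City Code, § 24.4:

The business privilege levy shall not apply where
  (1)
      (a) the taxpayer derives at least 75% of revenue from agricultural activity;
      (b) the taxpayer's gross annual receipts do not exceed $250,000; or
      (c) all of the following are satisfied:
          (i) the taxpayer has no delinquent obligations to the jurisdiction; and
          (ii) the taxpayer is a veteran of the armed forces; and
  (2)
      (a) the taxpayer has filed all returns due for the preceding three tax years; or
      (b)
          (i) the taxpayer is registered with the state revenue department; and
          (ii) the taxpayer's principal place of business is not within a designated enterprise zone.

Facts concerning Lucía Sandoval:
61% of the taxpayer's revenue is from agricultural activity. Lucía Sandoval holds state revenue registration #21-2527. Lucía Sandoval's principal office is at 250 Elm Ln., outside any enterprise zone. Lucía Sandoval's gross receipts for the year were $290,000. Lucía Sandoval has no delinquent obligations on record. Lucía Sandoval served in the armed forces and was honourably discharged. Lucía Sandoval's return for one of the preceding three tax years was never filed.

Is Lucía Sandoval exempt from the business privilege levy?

(a) ≥75% agricultural — not met.
(b) receipts ≤ $250,000 — fails.
(i) no delinquency — satisfied.
(ii) veteran — holds.
(c): T AND T → true.
So (1) is satisfied (F OR F OR T).
(a) returns current — fails.
(i) state-registered — met.
(ii) not (in enterprise zone) — holds.
So (b) is satisfied (T AND T).
(2) = F OR T = true.
Overall = T AND T = true.

Yes — exempt.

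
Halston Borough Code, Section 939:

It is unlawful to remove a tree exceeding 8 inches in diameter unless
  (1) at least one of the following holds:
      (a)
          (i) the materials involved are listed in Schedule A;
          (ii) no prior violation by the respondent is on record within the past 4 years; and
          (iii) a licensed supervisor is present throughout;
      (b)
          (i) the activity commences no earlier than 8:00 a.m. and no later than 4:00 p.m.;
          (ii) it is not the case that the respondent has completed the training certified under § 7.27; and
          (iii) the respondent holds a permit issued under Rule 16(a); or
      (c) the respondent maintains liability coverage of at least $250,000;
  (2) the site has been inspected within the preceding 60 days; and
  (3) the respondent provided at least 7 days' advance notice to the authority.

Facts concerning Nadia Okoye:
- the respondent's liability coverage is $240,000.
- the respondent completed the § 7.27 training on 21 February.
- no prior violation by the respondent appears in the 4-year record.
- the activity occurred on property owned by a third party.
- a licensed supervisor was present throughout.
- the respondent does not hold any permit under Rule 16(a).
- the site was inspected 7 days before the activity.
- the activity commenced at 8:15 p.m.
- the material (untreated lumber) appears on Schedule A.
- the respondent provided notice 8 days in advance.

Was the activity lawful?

Yes — lawful.

(i) Schedule A material — holds.
(ii) no prior violation — met.
(iii) supervisor present — holds.
So (a) is satisfied (T AND T AND T).
(i) start within hours — not satisfied.
(ii) not (training certified) — fails.
(iii) holds permit — not satisfied.
(b): F AND F AND F → false.
(c) coverage ≥ $250,000 — not satisfied.
(1) = T OR F OR F = true.
(2) site inspected — met.
(3) ≥7 days' notice — holds.
Overall: T AND T AND T → true.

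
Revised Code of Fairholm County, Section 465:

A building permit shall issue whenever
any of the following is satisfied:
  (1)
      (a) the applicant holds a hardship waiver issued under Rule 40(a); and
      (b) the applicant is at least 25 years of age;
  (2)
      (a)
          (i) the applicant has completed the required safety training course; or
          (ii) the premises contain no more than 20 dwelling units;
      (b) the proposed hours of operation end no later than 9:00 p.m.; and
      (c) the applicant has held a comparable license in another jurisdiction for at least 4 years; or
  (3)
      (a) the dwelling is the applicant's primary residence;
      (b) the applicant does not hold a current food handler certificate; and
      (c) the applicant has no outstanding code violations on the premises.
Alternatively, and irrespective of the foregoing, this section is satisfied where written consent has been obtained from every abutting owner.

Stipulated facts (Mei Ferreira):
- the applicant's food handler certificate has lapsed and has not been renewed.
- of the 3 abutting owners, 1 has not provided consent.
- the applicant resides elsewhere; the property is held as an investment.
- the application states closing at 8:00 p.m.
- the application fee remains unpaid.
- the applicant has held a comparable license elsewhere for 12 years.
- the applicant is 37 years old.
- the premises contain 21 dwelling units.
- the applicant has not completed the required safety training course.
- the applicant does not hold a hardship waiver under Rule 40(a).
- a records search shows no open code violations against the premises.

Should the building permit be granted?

No — denied.

(a) hardship waiver — not satisfied.
(b) age ≥ 25 — met.
So (1) is not satisfied (F AND T).
(i) safety training — not satisfied.
(ii) ≤ 20 units — not satisfied.
(a) = F OR F = false.
(b) closes by 9 p.m. — met.
(c) prior license ≥ 4 yr — met.
(2): F AND T AND T → false.
(a) primary residence — not met.
(b) not (food handler cert.) — met.
(c) no code violations — met.
(3) = F AND T AND T = false.
Overall = F OR F OR F = false.
Exception (all abutters consent) — not satisfied.
Result: main false OR exception false → false.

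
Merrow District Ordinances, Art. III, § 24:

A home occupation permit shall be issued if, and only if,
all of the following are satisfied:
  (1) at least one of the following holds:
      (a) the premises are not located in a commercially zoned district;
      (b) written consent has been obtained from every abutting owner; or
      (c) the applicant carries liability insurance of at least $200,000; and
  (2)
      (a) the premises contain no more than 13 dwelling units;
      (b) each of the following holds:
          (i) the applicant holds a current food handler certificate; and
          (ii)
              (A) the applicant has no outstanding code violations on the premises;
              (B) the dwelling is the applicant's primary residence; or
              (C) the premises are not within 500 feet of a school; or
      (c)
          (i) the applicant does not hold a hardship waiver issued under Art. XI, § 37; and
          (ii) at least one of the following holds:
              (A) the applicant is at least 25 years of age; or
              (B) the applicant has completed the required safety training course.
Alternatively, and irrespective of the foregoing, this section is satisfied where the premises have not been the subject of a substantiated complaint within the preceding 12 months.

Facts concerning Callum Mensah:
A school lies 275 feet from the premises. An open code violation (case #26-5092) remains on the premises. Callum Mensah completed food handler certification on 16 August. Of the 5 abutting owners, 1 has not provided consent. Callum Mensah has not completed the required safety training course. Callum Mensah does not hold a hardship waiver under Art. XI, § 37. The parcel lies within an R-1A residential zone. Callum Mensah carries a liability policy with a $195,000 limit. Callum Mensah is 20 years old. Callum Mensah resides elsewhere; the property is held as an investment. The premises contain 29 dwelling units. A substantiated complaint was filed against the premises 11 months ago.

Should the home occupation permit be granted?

(a) not (commercially zoned) — met.
(b) all abutters consent — not met.
(c) insurance ≥ $200,000 — not satisfied.
(1): T OR F OR F → true.
(a) ≤ 13 units — not satisfied.
(i) food handler cert. — met.
(A) no code violations — not met.
(B) primary residence — not satisfied.
(C) ≥500 ft from school — not met.
(ii) = F OR F OR F = false.
(b): T AND F → false.
(i) not (hardship waiver) — satisfied.
(A) age ≥ 25 — not met.
(B) safety training — fails.
(ii) = F OR F = false.
(c): T AND F → false.
(2) = F OR F OR F = false.
So Overall is not satisfied (T AND F).
Exception (no complaint in 12 mo.) — not satisfied.
Result: main false OR exception false → false.

No — denied.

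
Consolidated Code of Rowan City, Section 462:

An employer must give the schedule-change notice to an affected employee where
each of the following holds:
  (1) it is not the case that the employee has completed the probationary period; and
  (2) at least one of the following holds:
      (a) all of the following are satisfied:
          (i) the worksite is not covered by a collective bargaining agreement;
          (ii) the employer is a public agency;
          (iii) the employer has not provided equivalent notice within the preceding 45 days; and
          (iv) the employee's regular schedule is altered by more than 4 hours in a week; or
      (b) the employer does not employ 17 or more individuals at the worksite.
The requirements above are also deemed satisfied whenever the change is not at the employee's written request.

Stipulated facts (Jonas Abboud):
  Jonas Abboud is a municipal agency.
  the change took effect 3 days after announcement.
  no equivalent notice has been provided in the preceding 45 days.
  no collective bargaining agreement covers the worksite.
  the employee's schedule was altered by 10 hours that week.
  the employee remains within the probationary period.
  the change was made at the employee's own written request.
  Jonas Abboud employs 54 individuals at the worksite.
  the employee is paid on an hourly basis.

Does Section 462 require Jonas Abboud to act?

(1) not (past probation) — satisfied.
(i) no CBA — satisfied.
(ii) public agency — satisfied.
(iii) no recent notice — satisfied.
(iv) schedule shift > 4h — holds.
(a): T AND T AND T AND T → true.
(b) not (≥ 17 at site) — fails.
So (2) is satisfied (T OR F).
Overall: T AND T → true.
Exception (not employee-requested) — not satisfied.
Result: main true OR exception false → true.

Yes — required.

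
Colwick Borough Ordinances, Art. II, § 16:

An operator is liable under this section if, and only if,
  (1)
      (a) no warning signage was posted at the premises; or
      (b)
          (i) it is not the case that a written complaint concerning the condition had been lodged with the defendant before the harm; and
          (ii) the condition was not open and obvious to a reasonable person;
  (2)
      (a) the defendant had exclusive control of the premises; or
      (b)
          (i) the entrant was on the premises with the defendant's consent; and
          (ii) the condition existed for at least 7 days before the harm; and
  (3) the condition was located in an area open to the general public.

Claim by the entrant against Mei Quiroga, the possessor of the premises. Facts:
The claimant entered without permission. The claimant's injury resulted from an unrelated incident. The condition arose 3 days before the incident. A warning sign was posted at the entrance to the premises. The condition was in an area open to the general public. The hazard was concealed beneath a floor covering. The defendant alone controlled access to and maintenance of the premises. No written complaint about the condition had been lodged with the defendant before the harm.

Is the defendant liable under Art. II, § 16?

(a) no signage posted — not met.
(i) not (complaint lodged) — satisfied.
(ii) not open/obvious — holds.
So (b) is satisfied (T AND T).
(1): F OR T → true.
(a) exclusive control — holds.
(i) consent to enter — not met.
(ii) condition ≥7 days old — not met.
So (b) is not satisfied (F AND F).
So (2) is satisfied (T OR F).
(3) public area — satisfied.
Overall: T AND T AND T → true.

Yes — liable.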